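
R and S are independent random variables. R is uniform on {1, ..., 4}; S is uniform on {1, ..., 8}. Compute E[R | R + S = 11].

P(R + S = 11) = 1/16.
Summing R·P(x,y) over outcomes with R + S = 11 gives 7/32.
E[R | R + S = 11] = (7/32) / (1/16) = 7/2.

7/2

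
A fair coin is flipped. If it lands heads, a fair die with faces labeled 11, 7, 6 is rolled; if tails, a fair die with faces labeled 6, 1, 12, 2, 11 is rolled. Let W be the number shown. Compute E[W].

E[W | heads] = (11+7+6)/3 = 8.
E[W | tails] = (6+1+12+2+11)/5 = 32/5.
By the law of total expectation,
E[W] = (1/2)·(8) + (1/2)·(32/5) = 36/5.

36/5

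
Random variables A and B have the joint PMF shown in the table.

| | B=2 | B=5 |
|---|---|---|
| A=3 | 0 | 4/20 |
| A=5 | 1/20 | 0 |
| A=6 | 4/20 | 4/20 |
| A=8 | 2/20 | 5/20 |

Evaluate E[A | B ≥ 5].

P(B ≥ 5) = 13/20.
Σ A·P over the event = 3·(4/20) + 6·(4/20) + 8·(5/20) = 19/5.
E[A | B ≥ 5] = (19/5) / (13/20) = 76/13.

76/13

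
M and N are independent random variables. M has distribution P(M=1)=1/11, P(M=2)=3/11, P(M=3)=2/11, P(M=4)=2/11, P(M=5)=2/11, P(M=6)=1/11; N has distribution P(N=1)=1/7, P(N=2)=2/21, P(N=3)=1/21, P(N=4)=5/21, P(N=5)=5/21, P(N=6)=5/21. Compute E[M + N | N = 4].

81/11

P(N = 4) = 5/21.
Summing (M+N)·P(x,y) over outcomes with N = 4 gives 135/77.
E[M + N | N = 4] = (135/77) / (5/21) = 81/11.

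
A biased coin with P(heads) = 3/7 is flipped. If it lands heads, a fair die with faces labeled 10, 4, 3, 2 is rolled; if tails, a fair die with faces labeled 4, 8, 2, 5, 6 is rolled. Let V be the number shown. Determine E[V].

137/28

E[V | heads] = (10+4+3+2)/4 = 19/4.
E[V | tails] = (4+8+2+5+6)/5 = 5.
By the law of total expectation,
E[V] = (3/7)·(19/4) + (4/7)·(5) = 137/28.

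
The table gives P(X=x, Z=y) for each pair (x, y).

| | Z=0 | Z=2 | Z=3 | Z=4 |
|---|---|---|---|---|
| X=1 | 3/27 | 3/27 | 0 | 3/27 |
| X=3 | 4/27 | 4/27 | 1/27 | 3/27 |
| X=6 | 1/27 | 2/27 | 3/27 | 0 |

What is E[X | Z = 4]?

P(Z = 4) = 2/9.
Σ X·P over the event = 1·(3/27) + 3·(3/27) = 4/9.
E[X | Z = 4] = (4/9) / (2/9) = 2.

2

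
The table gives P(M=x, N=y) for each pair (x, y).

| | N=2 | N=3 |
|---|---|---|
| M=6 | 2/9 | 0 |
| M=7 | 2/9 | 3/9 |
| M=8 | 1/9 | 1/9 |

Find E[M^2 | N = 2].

P(N = 2) = 5/9.
Σ M^2·P over the event = 36·(2/9) + 49·(2/9) + 64·(1/9) = 26.
E[M^2 | N = 2] = (26) / (5/9) = 234/5.

234/5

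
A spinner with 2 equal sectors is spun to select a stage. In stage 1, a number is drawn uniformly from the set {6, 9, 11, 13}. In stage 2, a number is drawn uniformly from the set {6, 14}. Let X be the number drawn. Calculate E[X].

79/8

E[X | stage 1] = (6+9+11+13)/4 = 39/4.
E[X | stage 2] = (6+14)/2 = 10.
By the law of total expectation,
E[X] = (1/2)·(39/4) + (1/2)·(10) = 79/8.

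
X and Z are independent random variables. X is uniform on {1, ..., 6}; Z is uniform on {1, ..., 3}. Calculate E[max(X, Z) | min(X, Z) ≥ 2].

Outcomes with min(X, Z) ≥ 2: (2,2), (2,3), (3,2), (3,3), (4,2), (4,3), (5,2), (5,3), (6,2), (6,3), each with probability 1/18.
E[max(X, Z) | min(X, Z) ≥ 2] = (2 + 3 + 3 + 3 + 4 + 4 + 5 + 5 + 6 + 6) / 10 = 41/10.

41/10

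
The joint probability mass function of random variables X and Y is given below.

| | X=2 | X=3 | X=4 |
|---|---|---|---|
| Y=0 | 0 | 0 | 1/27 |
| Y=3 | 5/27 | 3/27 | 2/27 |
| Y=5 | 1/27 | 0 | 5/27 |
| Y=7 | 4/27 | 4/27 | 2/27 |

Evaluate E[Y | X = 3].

P(X = 3) = 7/27.
Σ Y·P over the event = 3·(3/27) + 7·(4/27) = 37/27.
E[Y | X = 3] = (37/27) / (7/27) = 37/7.

37/7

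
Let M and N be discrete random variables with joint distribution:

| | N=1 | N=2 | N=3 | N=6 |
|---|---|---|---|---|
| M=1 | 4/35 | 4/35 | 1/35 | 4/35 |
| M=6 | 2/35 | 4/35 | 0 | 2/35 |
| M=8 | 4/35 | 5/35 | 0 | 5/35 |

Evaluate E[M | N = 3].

P(N = 3) = 1/35.
Σ M·P over the event = 1·(1/35) = 1/35.
E[M | N = 3] = (1/35) / (1/35) = 1.

1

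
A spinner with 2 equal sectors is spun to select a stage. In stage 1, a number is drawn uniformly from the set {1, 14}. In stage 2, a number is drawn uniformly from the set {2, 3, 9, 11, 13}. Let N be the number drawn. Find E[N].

E[N | stage 1] = (1+14)/2 = 15/2.
E[N | stage 2] = (2+3+9+11+13)/5 = 38/5.
E[N] = (1/2)·(15/2) + (1/2)·(38/5) = 151/20.

151/20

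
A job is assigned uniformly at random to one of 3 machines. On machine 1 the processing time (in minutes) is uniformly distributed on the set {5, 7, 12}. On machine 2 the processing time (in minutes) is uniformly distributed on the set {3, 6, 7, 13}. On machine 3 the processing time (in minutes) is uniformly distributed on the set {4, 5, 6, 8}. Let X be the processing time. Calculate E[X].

7

E[X | machine 1] = (5+7+12)/3 = 8.
E[X | machine 2] = (3+6+7+13)/4 = 29/4.
E[X | machine 3] = (4+5+6+8)/4 = 23/4.
E[X] = (1/3)·(8) + (1/3)·(29/4) + (1/3)·(23/4) = 7.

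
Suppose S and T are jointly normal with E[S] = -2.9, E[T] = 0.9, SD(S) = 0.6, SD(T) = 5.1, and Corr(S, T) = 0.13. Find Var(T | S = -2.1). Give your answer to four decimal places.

The conditional variance in a bivariate normal is σ_T²(1 − ρ²), independent of x.
Var(T | S=-2.1) = (5.1)²·(1 − (0.13)²) = 26.01·0.9831 = 25.5704.

25.5704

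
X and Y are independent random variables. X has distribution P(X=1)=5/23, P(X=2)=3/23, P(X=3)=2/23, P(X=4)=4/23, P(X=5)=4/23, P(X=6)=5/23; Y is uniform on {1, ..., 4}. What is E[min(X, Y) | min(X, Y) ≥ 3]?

P(min(X, Y) ≥ 3) = 15/46.
Summing min(X,Y)·P(x,y) over outcomes with min(X, Y) ≥ 3 gives 103/92.
E[min(X, Y) | min(X, Y) ≥ 3] = (103/92) / (15/46) = 103/30.

103/30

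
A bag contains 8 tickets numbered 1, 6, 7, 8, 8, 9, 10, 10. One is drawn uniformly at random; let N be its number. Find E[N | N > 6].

26/3

P(N > 6) = 3/4.
Σ over the event: 7·1/8 + 8·1/4 + 9·1/8 + 10·1/4 = 13/2.
E[N | N > 6] = (13/2) / (3/4) = 26/3.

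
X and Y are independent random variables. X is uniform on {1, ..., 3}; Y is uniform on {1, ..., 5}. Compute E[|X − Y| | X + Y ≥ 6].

2

P(X + Y ≥ 6) = 2/5.
Summing |X−Y|·P(x,y) over outcomes with X + Y ≥ 6 gives 4/5.
E[|X − Y| | X + Y ≥ 6] = (4/5) / (2/5) = 2.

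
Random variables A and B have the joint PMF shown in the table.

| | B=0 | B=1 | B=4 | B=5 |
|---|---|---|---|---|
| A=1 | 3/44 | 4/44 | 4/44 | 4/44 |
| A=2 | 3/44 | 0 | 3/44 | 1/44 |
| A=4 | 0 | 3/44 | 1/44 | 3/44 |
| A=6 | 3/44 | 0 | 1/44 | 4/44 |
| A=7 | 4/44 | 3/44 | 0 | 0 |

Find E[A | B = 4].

P(B = 4) = 9/44.
Σ A·P over the event = 1·(4/44) + 2·(3/44) + 4·(1/44) + 6·(1/44) = 5/11.
E[A | B = 4] = (5/11) / (9/44) = 20/9.

20/9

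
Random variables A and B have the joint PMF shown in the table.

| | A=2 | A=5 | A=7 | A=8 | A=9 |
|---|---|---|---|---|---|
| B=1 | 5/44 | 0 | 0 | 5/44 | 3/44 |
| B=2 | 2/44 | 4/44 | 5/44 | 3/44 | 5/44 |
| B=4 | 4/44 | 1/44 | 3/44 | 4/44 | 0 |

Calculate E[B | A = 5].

12/5

P(A = 5) = 5/44.
Summing B·P(A=x,B=y) over the conditioning event gives 3/11.
E[B | A = 5] = (3/11) / (5/44) = 12/5.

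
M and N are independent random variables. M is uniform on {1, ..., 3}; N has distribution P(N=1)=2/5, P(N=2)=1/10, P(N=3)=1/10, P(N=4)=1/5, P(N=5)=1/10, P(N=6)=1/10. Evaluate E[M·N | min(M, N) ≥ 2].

P(min(M, N) ≥ 2) = 2/5.
Summing MN·P(x,y) over outcomes with min(M, N) ≥ 2 gives 4.
E[M·N | min(M, N) ≥ 2] = (4) / (2/5) = 10.

10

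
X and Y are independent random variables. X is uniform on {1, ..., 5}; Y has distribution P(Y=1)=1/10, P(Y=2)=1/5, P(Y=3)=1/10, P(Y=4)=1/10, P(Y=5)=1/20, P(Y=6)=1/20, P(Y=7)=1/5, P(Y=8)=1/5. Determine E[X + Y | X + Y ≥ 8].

535/53

P(X + Y ≥ 8) = 53/100.
Summing (X+Y)·P(x,y) over outcomes with X + Y ≥ 8 gives 107/20.
E[X + Y | X + Y ≥ 8] = (107/20) / (53/100) = 535/53.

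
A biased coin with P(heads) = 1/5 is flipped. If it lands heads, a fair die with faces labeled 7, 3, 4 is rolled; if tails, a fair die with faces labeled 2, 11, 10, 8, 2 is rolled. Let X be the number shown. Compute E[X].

466/75

E[X | heads] = (7+3+4)/3 = 14/3.
E[X | tails] = (2+11+10+8+2)/5 = 33/5.
E[X] = (1/5)·(14/3) + (4/5)·(33/5) = 466/75.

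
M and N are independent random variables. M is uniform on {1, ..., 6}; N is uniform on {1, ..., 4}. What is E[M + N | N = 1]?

Outcomes with N = 1: (1,1), (2,1), (3,1), (4,1), (5,1), (6,1), each with probability 1/24.
E[M + N | N = 1] = (2 + 3 + 4 + 5 + 6 + 7) / 6 = 9/2.

9/2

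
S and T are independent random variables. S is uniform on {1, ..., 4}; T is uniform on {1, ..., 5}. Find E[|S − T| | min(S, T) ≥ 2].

7/6

P(min(S, T) ≥ 2) = 3/5.
Summing |S−T|·P(x,y) over outcomes with min(S, T) ≥ 2 gives 7/10.
E[|S − T| | min(S, T) ≥ 2] = (7/10) / (3/5) = 7/6.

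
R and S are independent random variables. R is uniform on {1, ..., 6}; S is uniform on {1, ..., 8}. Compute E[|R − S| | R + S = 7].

3

Outcomes with R + S = 7: (1,6), (2,5), (3,4), (4,3), (5,2), (6,1), each with probability 1/48.
E[|R − S| | R + S = 7] = (5 + 3 + 1 + 1 + 3 + 5) / 6 = 3.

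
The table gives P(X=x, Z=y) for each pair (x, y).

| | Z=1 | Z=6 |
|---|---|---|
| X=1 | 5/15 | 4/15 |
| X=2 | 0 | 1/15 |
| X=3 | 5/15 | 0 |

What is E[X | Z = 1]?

P(Z = 1) = 2/3.
Summing X·P(X=x,Z=y) over the conditioning event gives 4/3.
E[X | Z = 1] = (4/3) / (2/3) = 2.

2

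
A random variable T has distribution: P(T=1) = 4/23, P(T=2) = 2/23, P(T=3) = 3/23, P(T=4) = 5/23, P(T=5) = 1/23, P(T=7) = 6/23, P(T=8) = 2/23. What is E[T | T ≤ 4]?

37/14

P(T ≤ 4) = 14/23.
Σ over the event: 1·4/23 + 2·2/23 + 3·3/23 + 4·5/23 = 37/23.
E[T | T ≤ 4] = (37/23) / (14/23) = 37/14.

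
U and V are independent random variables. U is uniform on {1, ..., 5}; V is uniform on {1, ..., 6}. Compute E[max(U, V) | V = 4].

P(V = 4) = 1/6.
Summing max(U,V)·P(x,y) over outcomes with V = 4 gives 7/10.
E[max(U, V) | V = 4] = (7/10) / (1/6) = 21/5.

21/5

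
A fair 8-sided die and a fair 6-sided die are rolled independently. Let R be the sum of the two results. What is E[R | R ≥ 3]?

P(R ≥ 3) = 47/48.
E[R | R ≥ 3] = (191/24) / (47/48) = 382/47.

382/47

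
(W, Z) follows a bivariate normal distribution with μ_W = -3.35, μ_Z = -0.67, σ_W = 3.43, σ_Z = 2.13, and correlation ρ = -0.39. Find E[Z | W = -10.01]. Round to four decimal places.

For a bivariate normal, E[Z | W=x] = μ_Z + ρ·(σ_Z/σ_W)·(x − μ_W).
E[Z | W=-10.01] = -0.67 + (-0.39)·(2.13/3.43)·(-10.01 − (-3.35)) = -0.67 + (-0.24219)·(-6.66) = 0.9430.

0.9430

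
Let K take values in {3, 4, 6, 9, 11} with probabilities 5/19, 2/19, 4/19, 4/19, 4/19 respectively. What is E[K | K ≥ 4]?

P(K ≥ 4) = 14/19.
Σ over the event: 4·2/19 + 6·4/19 + 9·4/19 + 11·4/19 = 112/19.
E[K | K ≥ 4] = (112/19) / (14/19) = 8.

8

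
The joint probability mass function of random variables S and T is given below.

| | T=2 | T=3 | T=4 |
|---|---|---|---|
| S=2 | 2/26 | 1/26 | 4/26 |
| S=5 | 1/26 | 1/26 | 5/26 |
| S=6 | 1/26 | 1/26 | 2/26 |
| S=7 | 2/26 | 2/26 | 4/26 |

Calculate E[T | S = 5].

25/7

P(S = 5) = 7/26.
Σ T·P over the event = 2·(1/26) + 3·(1/26) + 4·(5/26) = 25/26.
E[T | S = 5] = (25/26) / (7/26) = 25/7.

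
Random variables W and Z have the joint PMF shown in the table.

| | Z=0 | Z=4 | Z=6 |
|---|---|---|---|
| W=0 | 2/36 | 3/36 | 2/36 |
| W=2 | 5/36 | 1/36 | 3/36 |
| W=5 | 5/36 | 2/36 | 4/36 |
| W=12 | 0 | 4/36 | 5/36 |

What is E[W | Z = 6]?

43/7

P(Z = 6) = 7/18.
Σ W·P over the event = 0·(2/36) + 2·(3/36) + 5·(4/36) + 12·(5/36) = 43/18.
E[W | Z = 6] = (43/18) / (7/18) = 43/7.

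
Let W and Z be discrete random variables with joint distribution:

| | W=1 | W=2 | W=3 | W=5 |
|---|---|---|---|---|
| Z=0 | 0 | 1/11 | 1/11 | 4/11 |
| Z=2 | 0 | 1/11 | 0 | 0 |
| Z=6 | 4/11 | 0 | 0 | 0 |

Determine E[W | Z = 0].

25/6

P(Z = 0) = 6/11.
Summing W·P(W=x,Z=y) over the conditioning event gives 25/11.
E[W | Z = 0] = (25/11) / (6/11) = 25/6.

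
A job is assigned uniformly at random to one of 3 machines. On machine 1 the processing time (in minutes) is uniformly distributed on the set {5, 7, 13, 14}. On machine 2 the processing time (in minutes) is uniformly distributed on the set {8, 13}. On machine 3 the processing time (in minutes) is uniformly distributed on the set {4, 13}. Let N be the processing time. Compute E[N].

E[N | machine 1] = (5+7+13+14)/4 = 39/4.
E[N | machine 2] = (8+13)/2 = 21/2.
E[N | machine 3] = (4+13)/2 = 17/2.
E[N] = (1/3)·(39/4) + (1/3)·(21/2) + (1/3)·(17/2) = 115/12.

115/12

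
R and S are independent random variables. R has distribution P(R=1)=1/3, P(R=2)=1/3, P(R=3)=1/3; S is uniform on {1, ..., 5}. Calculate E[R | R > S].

8/3

P(R > S) = 1/5.
Summing R·P(x,y) over outcomes with R > S gives 8/15.
E[R | R > S] = (8/15) / (1/5) = 8/3.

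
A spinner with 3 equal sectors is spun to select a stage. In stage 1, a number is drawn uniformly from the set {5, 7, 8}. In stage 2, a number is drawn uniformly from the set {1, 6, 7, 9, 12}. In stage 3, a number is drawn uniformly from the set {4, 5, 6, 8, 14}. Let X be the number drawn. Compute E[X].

E[X | stage 1] = (5+7+8)/3 = 20/3.
E[X | stage 2] = (1+6+7+9+12)/5 = 7.
E[X | stage 3] = (4+5+6+8+14)/5 = 37/5.
By the law of total expectation,
E[X] = (1/3)·(20/3) + (1/3)·(7) + (1/3)·(37/5) = 316/45.

316/45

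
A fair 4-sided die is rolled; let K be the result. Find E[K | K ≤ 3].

2

Given K ≤ 3, K is equally likely to be any of {1, 2, 3}.
E[K | K ≤ 3] = (1 + 2 + 3) / 3 = 2.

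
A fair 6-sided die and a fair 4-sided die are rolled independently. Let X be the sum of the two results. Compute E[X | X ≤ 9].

P(X ≤ 9) = 23/24.
Σ over the event: 2·1/24 + 3·1/12 + 4·1/8 + 5·1/6 + 6·1/6 + 7·1/6 + 8·1/8 + 9·1/12 = 67/12.
E[X | X ≤ 9] = (67/12) / (23/24) = 134/23.

134/23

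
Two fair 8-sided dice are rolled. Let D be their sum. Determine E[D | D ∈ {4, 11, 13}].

P(D ∈ {4, 11, 13}) = 13/64.
Σ over the event: 4·3/64 + 11·3/32 + 13·1/16 = 65/32.
E[D | D ∈ {4, 11, 13}] = (65/32) / (13/64) = 10.

10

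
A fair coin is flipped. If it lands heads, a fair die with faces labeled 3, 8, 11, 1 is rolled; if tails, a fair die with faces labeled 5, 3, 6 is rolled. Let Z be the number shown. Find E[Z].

E[Z | heads] = (3+8+11+1)/4 = 23/4.
E[Z | tails] = (5+3+6)/3 = 14/3.
By the law of total expectation,
E[Z] = (1/2)·(23/4) + (1/2)·(14/3) = 125/24.

125/24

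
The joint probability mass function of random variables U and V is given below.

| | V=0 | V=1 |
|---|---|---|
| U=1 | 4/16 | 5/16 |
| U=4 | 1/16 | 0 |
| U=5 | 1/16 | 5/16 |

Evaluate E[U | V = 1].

3

P(V = 1) = 5/8.
Summing U·P(U=x,V=y) over the conditioning event gives 15/8.
E[U | V = 1] = (15/8) / (5/8) = 3.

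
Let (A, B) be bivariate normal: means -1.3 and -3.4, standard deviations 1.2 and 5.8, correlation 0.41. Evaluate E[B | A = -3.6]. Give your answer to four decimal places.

-7.9578

The regression of B on A has slope ρ·σ_B/σ_A and passes through (μ_A, μ_B).
E[B | A=-3.6] = -3.4 + (0.41)·(5.8/1.2)·(-3.6 − (-1.3)) = -3.4 + (1.98167)·(-2.3) = -7.9578.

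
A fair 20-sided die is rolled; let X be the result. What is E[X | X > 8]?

Given X > 8, X is equally likely to be any of {9, 10, 11, 12, 13, 14, 15, 16, 17, 18, 19, 20}.
E[X | X > 8] = (9 + 10 + 11 + 12 + 13 + 14 + 15 + 16 + 17 + 18 + 19 + 20) / 12 = 29/2.

29/2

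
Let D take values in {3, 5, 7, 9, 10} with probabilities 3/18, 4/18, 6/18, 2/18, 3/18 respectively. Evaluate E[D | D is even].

P(D is even) = 1/6.
Σ over the event: 10·1/6 = 5/3.
E[D | D is even] = (5/3) / (1/6) = 10.

10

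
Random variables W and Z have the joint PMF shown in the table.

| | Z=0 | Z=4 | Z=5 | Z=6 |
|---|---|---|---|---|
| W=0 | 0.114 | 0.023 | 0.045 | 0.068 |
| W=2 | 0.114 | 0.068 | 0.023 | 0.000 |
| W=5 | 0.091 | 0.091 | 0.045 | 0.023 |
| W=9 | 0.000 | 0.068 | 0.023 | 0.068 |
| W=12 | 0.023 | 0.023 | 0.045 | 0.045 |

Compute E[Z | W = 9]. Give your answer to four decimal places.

5.0000

P(W = 9) = 0.159.
Σ Z·P over the event = 4·(0.068) + 5·(0.023) + 6·(0.068) = 0.795.
E[Z | W = 9] = (0.795) / (0.159) = 5.0000.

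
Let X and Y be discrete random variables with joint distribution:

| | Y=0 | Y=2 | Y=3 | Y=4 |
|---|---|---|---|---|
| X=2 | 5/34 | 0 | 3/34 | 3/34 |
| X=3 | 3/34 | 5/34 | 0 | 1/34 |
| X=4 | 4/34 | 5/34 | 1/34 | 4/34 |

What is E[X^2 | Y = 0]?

37/4

P(Y = 0) = 6/17.
Summing X^2·P(X=x,Y=y) over the conditioning event gives 111/34.
E[X^2 | Y = 0] = (111/34) / (6/17) = 37/4.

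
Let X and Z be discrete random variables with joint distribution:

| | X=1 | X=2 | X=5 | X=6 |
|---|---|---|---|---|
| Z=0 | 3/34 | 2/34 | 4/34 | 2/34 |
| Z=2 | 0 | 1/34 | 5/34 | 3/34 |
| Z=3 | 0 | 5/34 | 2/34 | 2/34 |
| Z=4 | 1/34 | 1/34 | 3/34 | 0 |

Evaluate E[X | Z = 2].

5

P(Z = 2) = 9/34.
Σ X·P over the event = 2·(1/34) + 5·(5/34) + 6·(3/34) = 45/34.
E[X | Z = 2] = (45/34) / (9/34) = 5.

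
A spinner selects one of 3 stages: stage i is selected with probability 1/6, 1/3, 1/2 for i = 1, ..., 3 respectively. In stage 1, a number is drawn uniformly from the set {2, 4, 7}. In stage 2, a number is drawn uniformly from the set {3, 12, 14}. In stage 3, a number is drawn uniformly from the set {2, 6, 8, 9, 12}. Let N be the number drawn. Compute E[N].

344/45

E[N | stage 1] = (2+4+7)/3 = 13/3.
E[N | stage 2] = (3+12+14)/3 = 29/3.
E[N | stage 3] = (2+6+8+9+12)/5 = 37/5.
By the law of total expectation,
E[N] = (1/6)·(13/3) + (1/3)·(29/3) + (1/2)·(37/5) = 344/45.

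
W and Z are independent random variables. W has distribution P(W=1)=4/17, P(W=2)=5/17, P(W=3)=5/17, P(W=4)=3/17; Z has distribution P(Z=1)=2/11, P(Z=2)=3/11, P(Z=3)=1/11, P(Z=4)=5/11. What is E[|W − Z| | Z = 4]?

P(Z = 4) = 5/11.
Summing |W−Z|·P(x,y) over outcomes with Z = 4 gives 135/187.
E[|W − Z| | Z = 4] = (135/187) / (5/11) = 27/17.

27/17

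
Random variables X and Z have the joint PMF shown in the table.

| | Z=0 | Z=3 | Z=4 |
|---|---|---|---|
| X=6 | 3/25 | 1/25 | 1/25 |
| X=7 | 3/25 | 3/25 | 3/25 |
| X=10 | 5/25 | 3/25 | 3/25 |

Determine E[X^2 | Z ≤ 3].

619/9

P(Z ≤ 3) = 18/25.
Σ X^2·P over the event = 36·(3/25) + 36·(1/25) + 49·(3/25) + 49·(3/25) + 100·(5/25) + 100·(3/25) = 1238/25.
E[X^2 | Z ≤ 3] = (1238/25) / (18/25) = 619/9.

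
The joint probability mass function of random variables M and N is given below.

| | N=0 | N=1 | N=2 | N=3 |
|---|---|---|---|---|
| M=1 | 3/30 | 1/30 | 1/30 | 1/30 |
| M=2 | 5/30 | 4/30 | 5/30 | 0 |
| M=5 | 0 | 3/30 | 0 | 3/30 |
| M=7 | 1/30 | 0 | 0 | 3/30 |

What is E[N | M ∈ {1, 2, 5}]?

P(M ∈ {1, 2, 5}) = 13/15.
Summing N·P(M=x,N=y) over the conditioning event gives 16/15.
E[N | M ∈ {1, 2, 5}] = (16/15) / (13/15) = 16/13.

16/13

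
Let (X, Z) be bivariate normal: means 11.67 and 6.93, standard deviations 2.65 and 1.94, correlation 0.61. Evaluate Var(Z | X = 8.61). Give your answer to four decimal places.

Var(Z | X=x) = (1 − ρ²)·σ_Z².
Var(Z | X=8.61) = (1.94)²·(1 − (0.61)²) = 3.7636·0.6279 = 2.3632.

2.3632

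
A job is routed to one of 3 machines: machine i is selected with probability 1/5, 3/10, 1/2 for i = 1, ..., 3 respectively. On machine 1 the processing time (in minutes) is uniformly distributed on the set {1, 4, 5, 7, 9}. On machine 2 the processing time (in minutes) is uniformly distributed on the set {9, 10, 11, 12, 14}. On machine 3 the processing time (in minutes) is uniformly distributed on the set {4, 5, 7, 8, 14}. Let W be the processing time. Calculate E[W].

E[W | machine 1] = (1+4+5+7+9)/5 = 26/5.
E[W | machine 2] = (9+10+11+12+14)/5 = 56/5.
E[W | machine 3] = (4+5+7+8+14)/5 = 38/5.
E[W] = (1/5)·(26/5) + (3/10)·(56/5) + (1/2)·(38/5) = 41/5.

41/5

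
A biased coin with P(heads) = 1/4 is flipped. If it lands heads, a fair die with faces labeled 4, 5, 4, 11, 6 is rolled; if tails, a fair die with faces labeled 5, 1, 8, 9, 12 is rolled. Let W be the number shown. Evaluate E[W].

27/4

E[W | heads] = (4+5+4+11+6)/5 = 6.
E[W | tails] = (5+1+8+9+12)/5 = 7.
E[W] = (1/4)·(6) + (3/4)·(7) = 27/4.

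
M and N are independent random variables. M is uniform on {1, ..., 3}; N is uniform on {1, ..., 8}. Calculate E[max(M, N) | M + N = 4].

Outcomes with M + N = 4: (1,3), (2,2), (3,1), each with probability 1/24.
E[max(M, N) | M + N = 4] = (3 + 2 + 3) / 3 = 8/3.

8/3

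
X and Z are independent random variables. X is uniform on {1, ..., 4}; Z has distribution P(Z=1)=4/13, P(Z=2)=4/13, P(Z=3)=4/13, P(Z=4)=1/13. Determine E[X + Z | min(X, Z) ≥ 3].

67/10

P(min(X, Z) ≥ 3) = 5/26.
Summing (X+Z)·P(x,y) over outcomes with min(X, Z) ≥ 3 gives 67/52.
E[X + Z | min(X, Z) ≥ 3] = (67/52) / (5/26) = 67/10.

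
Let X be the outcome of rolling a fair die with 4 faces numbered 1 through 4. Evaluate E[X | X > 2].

7/2

Given X > 2, X is equally likely to be any of {3, 4}.
E[X | X > 2] = (3 + 4) / 2 = 7/2.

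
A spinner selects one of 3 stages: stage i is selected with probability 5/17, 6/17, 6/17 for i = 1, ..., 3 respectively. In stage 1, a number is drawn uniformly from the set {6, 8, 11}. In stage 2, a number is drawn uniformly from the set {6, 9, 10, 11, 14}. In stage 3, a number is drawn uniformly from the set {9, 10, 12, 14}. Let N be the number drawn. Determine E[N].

E[N | stage 1] = (6+8+11)/3 = 25/3.
E[N | stage 2] = (6+9+10+11+14)/5 = 10.
E[N | stage 3] = (9+10+12+14)/4 = 45/4.
E[N] = (5/17)·(25/3) + (6/17)·(10) + (6/17)·(45/4) = 1015/102.

1015/102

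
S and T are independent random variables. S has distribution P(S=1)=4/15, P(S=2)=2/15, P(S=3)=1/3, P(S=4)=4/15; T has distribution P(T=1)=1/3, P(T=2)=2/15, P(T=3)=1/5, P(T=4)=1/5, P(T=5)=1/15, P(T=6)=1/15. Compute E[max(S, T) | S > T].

57/17

P(S > T) = 17/45.
Summing max(S,T)·P(x,y) over outcomes with S > T gives 19/15.
E[max(S, T) | S > T] = (19/15) / (17/45) = 57/17.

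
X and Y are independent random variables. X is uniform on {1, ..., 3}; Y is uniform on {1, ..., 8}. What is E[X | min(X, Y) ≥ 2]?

P(min(X, Y) ≥ 2) = 7/12.
Summing X·P(x,y) over outcomes with min(X, Y) ≥ 2 gives 35/24.
E[X | min(X, Y) ≥ 2] = (35/24) / (7/12) = 5/2.

5/2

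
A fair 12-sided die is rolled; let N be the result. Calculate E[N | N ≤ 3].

2

Given N ≤ 3, N is equally likely to be any of {1, 2, 3}.
E[N | N ≤ 3] = (1 + 2 + 3) / 3 = 2.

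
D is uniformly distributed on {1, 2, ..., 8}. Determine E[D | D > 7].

Given D > 7, D is equally likely to be any of {8}.
E[D | D > 7] = (8) / 1 = 8.

8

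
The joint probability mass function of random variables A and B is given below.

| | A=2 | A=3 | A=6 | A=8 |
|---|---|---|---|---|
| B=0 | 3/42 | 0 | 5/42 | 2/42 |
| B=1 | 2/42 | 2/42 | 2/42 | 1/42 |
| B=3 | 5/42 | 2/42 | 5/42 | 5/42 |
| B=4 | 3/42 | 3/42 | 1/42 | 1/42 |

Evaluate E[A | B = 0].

26/5

P(B = 0) = 5/21.
Σ A·P over the event = 2·(3/42) + 6·(5/42) + 8·(2/42) = 26/21.
E[A | B = 0] = (26/21) / (5/21) = 26/5.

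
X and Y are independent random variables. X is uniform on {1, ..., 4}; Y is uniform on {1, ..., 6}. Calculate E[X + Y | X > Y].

5

Outcomes with X > Y: (2,1), (3,1), (3,2), (4,1), (4,2), (4,3), each with probability 1/24.
E[X + Y | X > Y] = (3 + 4 + 5 + 5 + 6 + 7) / 6 = 5.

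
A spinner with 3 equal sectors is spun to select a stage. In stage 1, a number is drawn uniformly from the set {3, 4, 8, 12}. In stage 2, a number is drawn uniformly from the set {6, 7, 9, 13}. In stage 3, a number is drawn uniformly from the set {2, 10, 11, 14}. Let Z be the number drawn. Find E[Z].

33/4

E[Z | stage 1] = (3+4+8+12)/4 = 27/4.
E[Z | stage 2] = (6+7+9+13)/4 = 35/4.
E[Z | stage 3] = (2+10+11+14)/4 = 37/4.
By the law of total expectation,
E[Z] = (1/3)·(27/4) + (1/3)·(35/4) + (1/3)·(37/4) = 33/4.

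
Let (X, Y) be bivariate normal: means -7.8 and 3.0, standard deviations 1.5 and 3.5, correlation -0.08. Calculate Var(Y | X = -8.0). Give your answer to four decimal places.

12.1716

Var(Y | X=x) = (1 − ρ²)·σ_Y².
Var(Y | X=-8.0) = (3.5)²·(1 − (-0.08)²) = 12.25·0.9936 = 12.1716.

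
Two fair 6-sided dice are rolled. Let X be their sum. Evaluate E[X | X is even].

7

P(X is even) = 1/2.
Σ over the event: 2·1/36 + 4·1/12 + 6·5/36 + 8·5/36 + 10·1/12 + 12·1/36 = 7/2.
E[X | X is even] = (7/2) / (1/2) = 7.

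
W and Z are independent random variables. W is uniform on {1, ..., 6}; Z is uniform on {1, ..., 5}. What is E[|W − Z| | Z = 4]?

P(Z = 4) = 1/5.
Summing |W−Z|·P(x,y) over outcomes with Z = 4 gives 3/10.
E[|W − Z| | Z = 4] = (3/10) / (1/5) = 3/2.

3/2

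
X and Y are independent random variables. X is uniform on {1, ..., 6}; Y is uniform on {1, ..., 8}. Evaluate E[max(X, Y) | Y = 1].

Outcomes with Y = 1: (1,1), (2,1), (3,1), (4,1), (5,1), (6,1), each with probability 1/48.
E[max(X, Y) | Y = 1] = (1 + 2 + 3 + 4 + 5 + 6) / 6 = 7/2.

7/2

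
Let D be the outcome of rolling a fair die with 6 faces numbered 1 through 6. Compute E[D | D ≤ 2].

3/2

Given D ≤ 2, D is equally likely to be any of {1, 2}.
E[D | D ≤ 2] = (1 + 2) / 2 = 3/2.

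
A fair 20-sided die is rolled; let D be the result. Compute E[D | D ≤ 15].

P(D ≤ 15) = 3/4.
E[D | D ≤ 15] = (6) / (3/4) = 8.

8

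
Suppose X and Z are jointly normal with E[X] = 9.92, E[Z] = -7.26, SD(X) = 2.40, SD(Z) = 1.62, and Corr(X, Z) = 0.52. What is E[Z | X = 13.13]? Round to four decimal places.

-6.1333

For a bivariate normal, E[Z | X=x] = μ_Z + ρ·(σ_Z/σ_X)·(x − μ_X).
E[Z | X=13.13] = -7.26 + (0.52)·(1.62/2.40)·(13.13 − (9.92)) = -7.26 + (0.351)·(3.21) = -6.1333.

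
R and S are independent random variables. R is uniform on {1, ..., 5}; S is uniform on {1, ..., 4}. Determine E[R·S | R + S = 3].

2

Outcomes with R + S = 3: (1,2), (2,1), each with probability 1/20.
E[R·S | R + S = 3] = (2 + 2) / 2 = 2.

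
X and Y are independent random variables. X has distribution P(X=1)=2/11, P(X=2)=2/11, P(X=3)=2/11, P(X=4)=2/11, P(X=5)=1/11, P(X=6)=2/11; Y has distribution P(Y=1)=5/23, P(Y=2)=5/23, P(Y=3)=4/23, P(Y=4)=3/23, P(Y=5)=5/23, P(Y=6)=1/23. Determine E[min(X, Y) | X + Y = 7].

P(X + Y = 7) = 41/253.
Summing min(X,Y)·P(x,y) over outcomes with X + Y = 7 gives 84/253.
E[min(X, Y) | X + Y = 7] = (84/253) / (41/253) = 84/41.

84/41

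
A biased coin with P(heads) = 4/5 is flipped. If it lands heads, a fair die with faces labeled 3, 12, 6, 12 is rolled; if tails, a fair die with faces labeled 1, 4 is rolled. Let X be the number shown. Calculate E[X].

71/10

E[X | heads] = (3+12+6+12)/4 = 33/4.
E[X | tails] = (1+4)/2 = 5/2.
E[X] = (4/5)·(33/4) + (1/5)·(5/2) = 71/10.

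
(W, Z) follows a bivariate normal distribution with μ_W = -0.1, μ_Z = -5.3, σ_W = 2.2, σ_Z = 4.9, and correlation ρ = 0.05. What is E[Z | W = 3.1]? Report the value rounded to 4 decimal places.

-4.9436

For a bivariate normal, E[Z | W=x] = μ_Z + ρ·(σ_Z/σ_W)·(x − μ_W).
E[Z | W=3.1] = -5.3 + (0.05)·(4.9/2.2)·(3.1 − (-0.1)) = -5.3 + (0.11136)·(3.2) = -4.9436.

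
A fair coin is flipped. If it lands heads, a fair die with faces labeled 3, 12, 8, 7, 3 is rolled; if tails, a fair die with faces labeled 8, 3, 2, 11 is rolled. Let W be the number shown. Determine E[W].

63/10

E[W | heads] = (3+12+8+7+3)/5 = 33/5.
E[W | tails] = (8+3+2+11)/4 = 6.
E[W] = (1/2)·(33/5) + (1/2)·(6) = 63/10.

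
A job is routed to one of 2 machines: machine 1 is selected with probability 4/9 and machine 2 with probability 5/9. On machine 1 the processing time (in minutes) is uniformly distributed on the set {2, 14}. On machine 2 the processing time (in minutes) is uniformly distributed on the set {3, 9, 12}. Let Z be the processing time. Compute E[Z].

8

E[Z | machine 1] = (2+14)/2 = 8.
E[Z | machine 2] = (3+9+12)/3 = 8.
By the law of total expectation,
E[Z] = (4/9)·(8) + (5/9)·(8) = 8.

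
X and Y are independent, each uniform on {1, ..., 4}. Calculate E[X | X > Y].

10/3

Outcomes with X > Y: (2,1), (3,1), (3,2), (4,1), (4,2), (4,3), each with probability 1/16.
E[X | X > Y] = (2 + 3 + 3 + 4 + 4 + 4) / 6 = 10/3.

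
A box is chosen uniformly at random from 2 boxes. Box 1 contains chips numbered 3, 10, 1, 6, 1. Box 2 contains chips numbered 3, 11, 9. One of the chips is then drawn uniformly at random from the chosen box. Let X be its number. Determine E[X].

E[X | box 1] = (3+10+1+6+1)/5 = 21/5.
E[X | box 2] = (3+11+9)/3 = 23/3.
E[X] = (1/2)·(21/5) + (1/2)·(23/3) = 89/15.

89/15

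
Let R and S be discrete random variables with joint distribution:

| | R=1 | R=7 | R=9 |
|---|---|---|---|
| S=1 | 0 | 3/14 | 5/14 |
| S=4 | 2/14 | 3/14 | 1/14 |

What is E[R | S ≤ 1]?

33/4

P(S ≤ 1) = 4/7.
Σ R·P over the event = 7·(3/14) + 9·(5/14) = 33/7.
E[R | S ≤ 1] = (33/7) / (4/7) = 33/4.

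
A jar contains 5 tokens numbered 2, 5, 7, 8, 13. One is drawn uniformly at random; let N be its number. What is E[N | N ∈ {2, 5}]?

P(N ∈ {2, 5}) = 2/5.
Σ over the event: 2·1/5 + 5·1/5 = 7/5.
E[N | N ∈ {2, 5}] = (7/5) / (2/5) = 7/2.

7/2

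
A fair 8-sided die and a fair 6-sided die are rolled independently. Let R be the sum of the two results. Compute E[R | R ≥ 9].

P(R ≥ 9) = 7/16.
Σ over the event: 9·1/8 + 10·5/48 + 11·1/12 + 12·1/16 + 13·1/24 + 14·1/48 = 14/3.
E[R | R ≥ 9] = (14/3) / (7/16) = 32/3.

32/3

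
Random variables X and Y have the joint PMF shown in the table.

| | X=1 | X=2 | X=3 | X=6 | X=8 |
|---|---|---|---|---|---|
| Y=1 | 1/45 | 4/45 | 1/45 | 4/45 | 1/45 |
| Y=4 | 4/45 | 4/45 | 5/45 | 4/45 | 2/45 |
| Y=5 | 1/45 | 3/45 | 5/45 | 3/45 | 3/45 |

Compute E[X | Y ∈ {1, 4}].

P(Y ∈ {1, 4}) = 2/3.
Summing X·P(X=x,Y=y) over the conditioning event gives 37/15.
E[X | Y ∈ {1, 4}] = (37/15) / (2/3) = 37/10.

37/10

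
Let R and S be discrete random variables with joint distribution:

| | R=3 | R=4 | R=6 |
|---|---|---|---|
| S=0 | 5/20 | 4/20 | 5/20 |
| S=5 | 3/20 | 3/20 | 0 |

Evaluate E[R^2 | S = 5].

P(S = 5) = 3/10.
Σ R^2·P over the event = 9·(3/20) + 16·(3/20) = 15/4.
E[R^2 | S = 5] = (15/4) / (3/10) = 25/2.

25/2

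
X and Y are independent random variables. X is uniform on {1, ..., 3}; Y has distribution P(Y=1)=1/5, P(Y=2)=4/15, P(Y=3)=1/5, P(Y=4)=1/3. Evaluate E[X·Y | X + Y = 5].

31/6

P(X + Y = 5) = 4/15.
Summing XY·P(x,y) over outcomes with X + Y = 5 gives 62/45.
E[X·Y | X + Y = 5] = (62/45) / (4/15) = 31/6.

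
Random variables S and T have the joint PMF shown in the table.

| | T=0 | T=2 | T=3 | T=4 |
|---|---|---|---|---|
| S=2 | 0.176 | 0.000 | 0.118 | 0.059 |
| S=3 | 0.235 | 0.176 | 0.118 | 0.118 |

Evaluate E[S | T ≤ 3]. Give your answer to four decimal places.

P(T ≤ 3) = 0.823.
Σ S·P over the event = 2·(0.176) + 2·(0.118) + 3·(0.235) + 3·(0.176) + 3·(0.118) = 2.175.
E[S | T ≤ 3] = (2.175) / (0.823) = 2.6428.

2.6428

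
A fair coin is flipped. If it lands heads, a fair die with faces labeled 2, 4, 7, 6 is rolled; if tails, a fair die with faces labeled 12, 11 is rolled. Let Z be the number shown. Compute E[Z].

65/8

E[Z | heads] = (2+4+7+6)/4 = 19/4.
E[Z | tails] = (12+11)/2 = 23/2.
E[Z] = (1/2)·(19/4) + (1/2)·(23/2) = 65/8.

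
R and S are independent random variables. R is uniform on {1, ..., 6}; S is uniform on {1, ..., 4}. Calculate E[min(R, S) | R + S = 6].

2

Outcomes with R + S = 6: (2,4), (3,3), (4,2), (5,1), each with probability 1/24.
E[min(R, S) | R + S = 6] = (2 + 3 + 2 + 1) / 4 = 2.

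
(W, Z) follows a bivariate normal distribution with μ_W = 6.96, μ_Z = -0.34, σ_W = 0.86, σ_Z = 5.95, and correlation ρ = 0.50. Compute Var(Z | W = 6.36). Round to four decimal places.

26.5519

Var(Z | W=x) = (1 − ρ²)·σ_Z².
Var(Z | W=6.36) = (5.95)²·(1 − (0.50)²) = 35.4025·0.75 = 26.5519.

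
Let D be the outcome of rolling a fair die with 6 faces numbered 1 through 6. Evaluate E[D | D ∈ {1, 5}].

P(D ∈ {1, 5}) = 1/3.
Σ over the event: 1·1/6 + 5·1/6 = 1.
E[D | D ∈ {1, 5}] = (1) / (1/3) = 3.

3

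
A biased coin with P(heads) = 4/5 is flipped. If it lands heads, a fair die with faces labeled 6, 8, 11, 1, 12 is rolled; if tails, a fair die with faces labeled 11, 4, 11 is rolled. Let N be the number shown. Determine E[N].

E[N | heads] = (6+8+11+1+12)/5 = 38/5.
E[N | tails] = (11+4+11)/3 = 26/3.
E[N] = (4/5)·(38/5) + (1/5)·(26/3) = 586/75.

586/75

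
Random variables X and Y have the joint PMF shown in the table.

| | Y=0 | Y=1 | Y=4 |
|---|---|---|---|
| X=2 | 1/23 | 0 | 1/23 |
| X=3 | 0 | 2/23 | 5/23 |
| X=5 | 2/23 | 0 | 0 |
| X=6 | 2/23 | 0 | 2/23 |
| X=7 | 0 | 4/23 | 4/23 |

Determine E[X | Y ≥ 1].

P(Y ≥ 1) = 18/23.
Σ X·P over the event = 2·(1/23) + 3·(2/23) + 3·(5/23) + 6·(2/23) + 7·(4/23) + 7·(4/23) = 91/23.
E[X | Y ≥ 1] = (91/23) / (18/23) = 91/18.

91/18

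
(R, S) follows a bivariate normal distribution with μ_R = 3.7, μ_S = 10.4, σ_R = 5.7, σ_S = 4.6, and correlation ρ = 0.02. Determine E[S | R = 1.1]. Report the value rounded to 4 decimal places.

10.3580

For a bivariate normal, E[S | R=x] = μ_S + ρ·(σ_S/σ_R)·(x − μ_R).
E[S | R=1.1] = 10.4 + (0.02)·(4.6/5.7)·(1.1 − (3.7)) = 10.4 + (0.01614)·(-2.6) = 10.3580.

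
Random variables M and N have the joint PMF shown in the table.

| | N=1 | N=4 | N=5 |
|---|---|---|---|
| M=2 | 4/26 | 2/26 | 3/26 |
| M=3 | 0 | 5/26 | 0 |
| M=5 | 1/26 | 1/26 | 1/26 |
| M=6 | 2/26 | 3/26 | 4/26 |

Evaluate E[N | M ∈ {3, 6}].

P(M ∈ {3, 6}) = 7/13.
Summing N·P(M=x,N=y) over the conditioning event gives 27/13.
E[N | M ∈ {3, 6}] = (27/13) / (7/13) = 27/7.

27/7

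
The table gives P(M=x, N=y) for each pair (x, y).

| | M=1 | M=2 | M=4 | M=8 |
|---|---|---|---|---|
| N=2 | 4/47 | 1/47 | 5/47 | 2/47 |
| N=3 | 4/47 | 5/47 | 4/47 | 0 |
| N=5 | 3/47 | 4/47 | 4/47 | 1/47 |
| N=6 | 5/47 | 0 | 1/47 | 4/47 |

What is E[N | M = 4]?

24/7

P(M = 4) = 14/47.
Summing N·P(M=x,N=y) over the conditioning event gives 48/47.
E[N | M = 4] = (48/47) / (14/47) = 24/7.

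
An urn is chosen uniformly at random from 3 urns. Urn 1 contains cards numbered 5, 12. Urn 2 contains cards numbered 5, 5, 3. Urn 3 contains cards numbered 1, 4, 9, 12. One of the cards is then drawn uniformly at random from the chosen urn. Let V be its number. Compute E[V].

E[V | urn 1] = (5+12)/2 = 17/2.
E[V | urn 2] = (5+5+3)/3 = 13/3.
E[V | urn 3] = (1+4+9+12)/4 = 13/2.
By the law of total expectation,
E[V] = (1/3)·(17/2) + (1/3)·(13/3) + (1/3)·(13/2) = 58/9.

58/9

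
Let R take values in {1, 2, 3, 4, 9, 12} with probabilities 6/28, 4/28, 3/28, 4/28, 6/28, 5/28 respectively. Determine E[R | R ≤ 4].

39/17

P(R ≤ 4) = 17/28.
Σ over the event: 1·3/14 + 2·1/7 + 3·3/28 + 4·1/7 = 39/28.
E[R | R ≤ 4] = (39/28) / (17/28) = 39/17.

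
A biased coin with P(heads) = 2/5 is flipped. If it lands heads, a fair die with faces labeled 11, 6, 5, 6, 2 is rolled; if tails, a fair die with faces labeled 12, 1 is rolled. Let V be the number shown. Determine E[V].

E[V | heads] = (11+6+5+6+2)/5 = 6.
E[V | tails] = (12+1)/2 = 13/2.
By the law of total expectation,
E[V] = (2/5)·(6) + (3/5)·(13/2) = 63/10.

63/10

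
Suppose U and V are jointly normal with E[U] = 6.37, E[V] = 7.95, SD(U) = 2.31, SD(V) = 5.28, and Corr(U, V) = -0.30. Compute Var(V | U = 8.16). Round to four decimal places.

The conditional variance in a bivariate normal is σ_V²(1 − ρ²), independent of x.
Var(V | U=8.16) = (5.28)²·(1 − (-0.30)²) = 27.8784·0.91 = 25.3693.

25.3693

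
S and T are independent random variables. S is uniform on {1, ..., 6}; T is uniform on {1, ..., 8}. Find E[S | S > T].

14/3

P(S > T) = 5/16.
Summing S·P(x,y) over outcomes with S > T gives 35/24.
E[S | S > T] = (35/24) / (5/16) = 14/3.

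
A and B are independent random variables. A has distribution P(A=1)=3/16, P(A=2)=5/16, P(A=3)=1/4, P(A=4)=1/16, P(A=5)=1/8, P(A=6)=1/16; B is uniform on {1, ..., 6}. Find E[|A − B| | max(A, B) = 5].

56/23

P(max(A, B) = 5) = 23/96.
Summing |A−B|·P(x,y) over outcomes with max(A, B) = 5 gives 7/12.
E[|A − B| | max(A, B) = 5] = (7/12) / (23/96) = 56/23.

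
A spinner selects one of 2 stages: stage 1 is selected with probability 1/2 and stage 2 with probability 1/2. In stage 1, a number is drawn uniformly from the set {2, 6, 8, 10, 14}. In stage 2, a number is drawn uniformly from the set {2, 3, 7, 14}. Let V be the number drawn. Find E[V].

E[V | stage 1] = (2+6+8+10+14)/5 = 8.
E[V | stage 2] = (2+3+7+14)/4 = 13/2.
E[V] = (1/2)·(8) + (1/2)·(13/2) = 29/4.

29/4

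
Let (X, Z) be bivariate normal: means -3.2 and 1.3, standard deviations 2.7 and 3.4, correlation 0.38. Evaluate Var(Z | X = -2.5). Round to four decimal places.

9.8907

The conditional variance in a bivariate normal is σ_Z²(1 − ρ²), independent of x.
Var(Z | X=-2.5) = (3.4)²·(1 − (0.38)²) = 11.56·0.8556 = 9.8907.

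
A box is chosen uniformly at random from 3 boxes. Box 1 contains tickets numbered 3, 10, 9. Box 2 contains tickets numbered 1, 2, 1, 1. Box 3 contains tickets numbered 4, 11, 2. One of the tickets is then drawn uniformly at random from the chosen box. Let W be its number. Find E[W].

E[W | box 1] = (3+10+9)/3 = 22/3.
E[W | box 2] = (1+2+1+1)/4 = 5/4.
E[W | box 3] = (4+11+2)/3 = 17/3.
E[W] = (1/3)·(22/3) + (1/3)·(5/4) + (1/3)·(17/3) = 19/4.

19/4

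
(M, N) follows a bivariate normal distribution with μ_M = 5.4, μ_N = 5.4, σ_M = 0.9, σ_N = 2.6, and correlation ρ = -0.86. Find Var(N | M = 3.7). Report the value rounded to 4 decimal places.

Var(N | M=x) = (1 − ρ²)·σ_N².
Var(N | M=3.7) = (2.6)²·(1 − (-0.86)²) = 6.76·0.2604 = 1.7603.

1.7603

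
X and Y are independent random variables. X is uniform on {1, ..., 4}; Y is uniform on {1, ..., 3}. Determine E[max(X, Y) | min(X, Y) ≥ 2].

Outcomes with min(X, Y) ≥ 2: (2,2), (2,3), (3,2), (3,3), (4,2), (4,3), each with probability 1/12.
E[max(X, Y) | min(X, Y) ≥ 2] = (2 + 3 + 3 + 3 + 4 + 4) / 6 = 19/6.

19/6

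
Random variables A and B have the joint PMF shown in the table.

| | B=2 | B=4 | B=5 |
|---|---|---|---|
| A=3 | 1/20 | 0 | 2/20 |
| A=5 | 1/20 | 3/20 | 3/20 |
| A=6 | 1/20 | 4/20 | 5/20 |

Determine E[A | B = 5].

P(B = 5) = 1/2.
Σ A·P over the event = 3·(2/20) + 5·(3/20) + 6·(5/20) = 51/20.
E[A | B = 5] = (51/20) / (1/2) = 51/10.

51/10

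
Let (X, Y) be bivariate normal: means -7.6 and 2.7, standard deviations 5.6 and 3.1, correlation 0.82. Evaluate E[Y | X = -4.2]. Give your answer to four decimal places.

4.2434

The regression of Y on X has slope ρ·σ_Y/σ_X and passes through (μ_X, μ_Y).
E[Y | X=-4.2] = 2.7 + (0.82)·(3.1/5.6)·(-4.2 − (-7.6)) = 2.7 + (0.45393)·(3.4) = 4.2434.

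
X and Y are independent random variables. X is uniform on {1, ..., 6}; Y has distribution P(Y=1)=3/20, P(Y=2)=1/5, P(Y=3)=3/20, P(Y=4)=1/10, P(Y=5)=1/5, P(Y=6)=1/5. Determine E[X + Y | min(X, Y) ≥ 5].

11

P(min(X, Y) ≥ 5) = 2/15.
Summing (X+Y)·P(x,y) over outcomes with min(X, Y) ≥ 5 gives 22/15.
E[X + Y | min(X, Y) ≥ 5] = (22/15) / (2/15) = 11.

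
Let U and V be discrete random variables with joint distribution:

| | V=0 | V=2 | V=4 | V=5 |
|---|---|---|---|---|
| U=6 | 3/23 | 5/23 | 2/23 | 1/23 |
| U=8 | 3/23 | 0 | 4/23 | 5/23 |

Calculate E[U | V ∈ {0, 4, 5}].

22/3

P(V ∈ {0, 4, 5}) = 18/23.
Σ U·P over the event = 6·(3/23) + 6·(2/23) + 6·(1/23) + 8·(3/23) + 8·(4/23) + 8·(5/23) = 132/23.
E[U | V ∈ {0, 4, 5}] = (132/23) / (18/23) = 22/3.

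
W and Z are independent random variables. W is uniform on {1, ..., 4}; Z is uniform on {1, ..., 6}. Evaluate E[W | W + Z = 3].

3/2

P(W + Z = 3) = 1/12.
Summing W·P(x,y) over outcomes with W + Z = 3 gives 1/8.
E[W | W + Z = 3] = (1/8) / (1/12) = 3/2.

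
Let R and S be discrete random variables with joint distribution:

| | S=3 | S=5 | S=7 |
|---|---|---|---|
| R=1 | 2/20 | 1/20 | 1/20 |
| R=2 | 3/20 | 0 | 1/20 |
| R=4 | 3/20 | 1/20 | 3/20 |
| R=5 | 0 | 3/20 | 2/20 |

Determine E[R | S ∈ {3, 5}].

40/13

P(S ∈ {3, 5}) = 13/20.
Σ R·P over the event = 1·(2/20) + 1·(1/20) + 2·(3/20) + 4·(3/20) + 4·(1/20) + 5·(3/20) = 2.
E[R | S ∈ {3, 5}] = (2) / (13/20) = 40/13.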